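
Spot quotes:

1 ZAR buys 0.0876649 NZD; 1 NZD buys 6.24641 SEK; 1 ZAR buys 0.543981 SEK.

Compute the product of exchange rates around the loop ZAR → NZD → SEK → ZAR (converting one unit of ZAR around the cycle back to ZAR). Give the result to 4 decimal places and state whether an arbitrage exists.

Around ZAR → NZD → SEK → ZAR: 1 × 0.0876649 × 6.24641 ÷ 0.543981 = 1.006636
Product > 1; profitable direction is ZAR → NZD → SEK → ZAR.

1.0066 (arbitrage exists)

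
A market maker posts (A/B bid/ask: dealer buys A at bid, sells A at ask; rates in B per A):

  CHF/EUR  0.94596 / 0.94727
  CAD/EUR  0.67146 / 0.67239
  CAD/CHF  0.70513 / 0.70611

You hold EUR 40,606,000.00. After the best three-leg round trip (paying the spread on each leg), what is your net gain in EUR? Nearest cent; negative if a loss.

Net profit: EUR 156,819.04

Best loop EUR → CHF → CAD → EUR:
EUR 40,606,000.00 ÷ 0.94727 (buy CHF at ask) = CHF 42,866,342.23
CHF 42,866,342.23 ÷ 0.70611 (buy CAD at ask) = CAD 60,707,739.91
CAD 60,707,739.91 × 0.67146 (sell CAD at bid) = EUR 40,762,819.04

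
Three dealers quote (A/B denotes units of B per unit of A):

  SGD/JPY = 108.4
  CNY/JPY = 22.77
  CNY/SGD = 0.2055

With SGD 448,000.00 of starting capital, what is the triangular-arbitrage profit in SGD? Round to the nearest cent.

Profitable loop is SGD → CNY → JPY → SGD:
SGD 448,000.00 ÷ 0.2055 = CNY 2,180,048.66
CNY 2,180,048.66 × 22.77 = JPY 49,639,708
JPY 49,639,708 ÷ 108.4 = SGD 457,930.89
Profit = SGD 457,930.89 − SGD 448,000.00

Profit: SGD 9,930.89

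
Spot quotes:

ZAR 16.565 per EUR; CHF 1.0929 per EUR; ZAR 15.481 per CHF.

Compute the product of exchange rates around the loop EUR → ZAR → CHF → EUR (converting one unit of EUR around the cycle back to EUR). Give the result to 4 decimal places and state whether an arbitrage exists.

0.9791 (arbitrage exists)

Around EUR → ZAR → CHF → EUR: 1 × 16.565 ÷ 15.481 ÷ 1.0929 = 0.979066
Product < 1; profitable direction is EUR → CHF → ZAR → EUR.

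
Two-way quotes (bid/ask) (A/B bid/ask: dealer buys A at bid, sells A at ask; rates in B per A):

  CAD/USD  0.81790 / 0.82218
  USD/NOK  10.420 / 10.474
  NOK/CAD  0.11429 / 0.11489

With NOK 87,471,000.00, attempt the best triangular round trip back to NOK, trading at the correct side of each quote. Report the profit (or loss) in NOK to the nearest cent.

Best loop NOK → USD → CAD → NOK:
NOK 87,471,000.00 ÷ 10.474 (buy USD at ask) = USD 8,351,250.72
USD 8,351,250.72 ÷ 0.82218 (buy CAD at ask) = CAD 10,157,448.15
CAD 10,157,448.15 ÷ 0.11489 (buy NOK at ask) = NOK 88,410,202.33

Net profit: NOK 939,202.33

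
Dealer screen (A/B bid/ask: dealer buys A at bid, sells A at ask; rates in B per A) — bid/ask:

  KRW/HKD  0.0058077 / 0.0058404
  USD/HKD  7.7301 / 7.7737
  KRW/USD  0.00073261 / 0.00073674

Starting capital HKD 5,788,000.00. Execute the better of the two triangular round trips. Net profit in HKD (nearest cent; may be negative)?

Best loop HKD → USD → KRW → HKD:
HKD 5,788,000.00 ÷ 7.7737 (buy USD at ask) = USD 744,561.79
USD 744,561.79 ÷ 0.00073674 (buy KRW at ask) = KRW 1,010,616,760
KRW 1,010,616,760 × 0.0058077 (sell KRW at bid) = HKD 5,869,358.96

Net profit: HKD 81,358.96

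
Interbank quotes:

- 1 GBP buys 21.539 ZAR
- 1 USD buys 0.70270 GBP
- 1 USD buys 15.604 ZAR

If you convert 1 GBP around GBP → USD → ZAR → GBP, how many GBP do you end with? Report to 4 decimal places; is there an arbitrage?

1.0310 (arbitrage exists)

Around GBP → USD → ZAR → GBP: 1 ÷ 0.70270 × 15.604 ÷ 21.539 = 1.030957
Product > 1; profitable direction is GBP → USD → ZAR → GBP.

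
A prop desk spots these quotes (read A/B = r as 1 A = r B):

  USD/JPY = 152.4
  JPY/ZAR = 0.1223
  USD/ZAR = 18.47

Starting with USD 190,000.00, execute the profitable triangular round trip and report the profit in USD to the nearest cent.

Profitable loop is USD → JPY → ZAR → USD:
USD 190,000.00 × 152.4 = JPY 28,956,000
JPY 28,956,000 × 0.1223 = ZAR 3,541,318.80
ZAR 3,541,318.80 ÷ 18.47 = USD 191,733.56
Profit = USD 191,733.56 − USD 190,000.00

Profit: USD 1,733.56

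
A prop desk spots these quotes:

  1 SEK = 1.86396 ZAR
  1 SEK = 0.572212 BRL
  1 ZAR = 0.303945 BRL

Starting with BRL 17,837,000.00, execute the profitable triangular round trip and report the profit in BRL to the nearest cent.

Profitable loop is BRL → ZAR → SEK → BRL:
BRL 17,837,000.00 ÷ 0.303945 = ZAR 58,684,959.45
ZAR 58,684,959.45 ÷ 1.86396 = SEK 31,484,022.97
SEK 31,484,022.97 × 0.572212 = BRL 18,015,535.75
Profit = BRL 18,015,535.75 − BRL 17,837,000.00

Profit: BRL 178,535.75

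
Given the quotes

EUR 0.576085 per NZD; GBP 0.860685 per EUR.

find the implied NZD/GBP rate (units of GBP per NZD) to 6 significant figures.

NZD/GBP = 0.495828

1 NZD × 0.576085 = 0.576085 EUR
0.576085 EUR × 0.860685 = 0.495828 GBP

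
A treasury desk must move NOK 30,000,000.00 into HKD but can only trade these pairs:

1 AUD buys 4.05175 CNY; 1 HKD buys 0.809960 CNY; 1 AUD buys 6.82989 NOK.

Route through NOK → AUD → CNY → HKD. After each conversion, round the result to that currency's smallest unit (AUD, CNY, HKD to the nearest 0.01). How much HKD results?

HKD 21,972,861.30

NOK 30,000,000.00 ÷ 6.82989 = AUD 4,392,457.27
AUD 4,392,457.27 × 4.05175 = CNY 17,797,138.74
CNY 17,797,138.74 ÷ 0.809960 = HKD 21,972,861.30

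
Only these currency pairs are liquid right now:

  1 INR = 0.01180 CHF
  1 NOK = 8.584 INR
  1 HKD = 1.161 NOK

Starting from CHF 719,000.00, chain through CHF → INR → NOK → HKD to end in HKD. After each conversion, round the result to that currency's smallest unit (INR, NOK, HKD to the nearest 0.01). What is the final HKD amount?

HKD 6,113,993.24

CHF 719,000.00 ÷ 0.01180 = INR 60,932,203.39
INR 60,932,203.39 ÷ 8.584 = NOK 7,098,346.15
NOK 7,098,346.15 ÷ 1.161 = HKD 6,113,993.24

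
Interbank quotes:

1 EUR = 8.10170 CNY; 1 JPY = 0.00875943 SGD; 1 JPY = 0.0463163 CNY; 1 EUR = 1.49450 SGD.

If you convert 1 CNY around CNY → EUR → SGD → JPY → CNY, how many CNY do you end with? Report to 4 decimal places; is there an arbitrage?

0.9754 (arbitrage exists)

Around CNY → EUR → SGD → JPY → CNY: 1 ÷ 8.10170 × 1.49450 ÷ 0.00875943 × 0.0463163 = 0.975389
Product < 1; profitable direction is CNY → JPY → SGD → EUR → CNY.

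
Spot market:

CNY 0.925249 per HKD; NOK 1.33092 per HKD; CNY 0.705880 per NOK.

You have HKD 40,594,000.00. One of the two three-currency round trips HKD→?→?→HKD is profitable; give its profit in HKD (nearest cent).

Profitable loop is HKD → NOK → CNY → HKD:
HKD 40,594,000.00 × 1.33092 = NOK 54,027,366.48
NOK 54,027,366.48 × 0.705880 = CNY 38,136,837.45
CNY 38,136,837.45 ÷ 0.925249 = HKD 41,217,918.04
Profit = HKD 41,217,918.04 − HKD 40,594,000.00

Profit: HKD 623,918.04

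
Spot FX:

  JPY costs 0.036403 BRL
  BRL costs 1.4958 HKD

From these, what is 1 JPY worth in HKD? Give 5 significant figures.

JPY/HKD = 0.054452

1 JPY × 0.036403 = 0.036403 BRL
0.036403 BRL × 1.4958 = 0.0544516 HKD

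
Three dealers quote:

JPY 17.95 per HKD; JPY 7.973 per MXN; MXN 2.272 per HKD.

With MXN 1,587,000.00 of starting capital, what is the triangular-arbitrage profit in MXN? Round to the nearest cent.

Profit: MXN 14,557.61

Profitable loop is MXN → JPY → HKD → MXN:
MXN 1,587,000.00 × 7.973 = JPY 12,653,151
JPY 12,653,151 ÷ 17.95 = HKD 704,910.92
HKD 704,910.92 × 2.272 = MXN 1,601,557.61
Profit = MXN 1,601,557.61 − MXN 1,587,000.00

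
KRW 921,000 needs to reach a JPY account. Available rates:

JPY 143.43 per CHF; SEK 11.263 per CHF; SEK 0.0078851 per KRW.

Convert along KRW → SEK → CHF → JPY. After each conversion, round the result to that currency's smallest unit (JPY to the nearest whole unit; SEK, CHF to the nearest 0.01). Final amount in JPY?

JPY 92,481

KRW 921,000 × 0.0078851 = SEK 7,262.18
SEK 7,262.18 ÷ 11.263 = CHF 644.78
CHF 644.78 × 143.43 = JPY 92,481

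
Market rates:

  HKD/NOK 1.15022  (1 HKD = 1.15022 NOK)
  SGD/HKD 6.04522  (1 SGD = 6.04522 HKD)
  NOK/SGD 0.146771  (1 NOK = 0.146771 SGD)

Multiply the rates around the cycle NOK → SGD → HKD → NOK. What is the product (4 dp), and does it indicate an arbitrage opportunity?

1.0205 (arbitrage exists)

Around NOK → SGD → HKD → NOK: 1 × 0.146771 × 6.04522 × 1.15022 = 1.020548
Product > 1; profitable direction is NOK → SGD → HKD → NOK.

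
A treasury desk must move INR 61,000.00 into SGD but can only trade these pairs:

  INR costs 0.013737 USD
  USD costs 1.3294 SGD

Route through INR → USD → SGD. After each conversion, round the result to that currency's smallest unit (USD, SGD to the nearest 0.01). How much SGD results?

INR 61,000.00 × 0.013737 = USD 837.96
USD 837.96 × 1.3294 = SGD 1,113.98

SGD 1,113.98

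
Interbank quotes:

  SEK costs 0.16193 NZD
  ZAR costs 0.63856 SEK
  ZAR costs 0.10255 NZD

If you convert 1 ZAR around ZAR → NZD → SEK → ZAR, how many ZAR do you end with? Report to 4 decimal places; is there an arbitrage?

0.9918 (arbitrage exists)

Around ZAR → NZD → SEK → ZAR: 1 × 0.10255 ÷ 0.16193 ÷ 0.63856 = 0.991760
Product < 1; profitable direction is ZAR → SEK → NZD → ZAR.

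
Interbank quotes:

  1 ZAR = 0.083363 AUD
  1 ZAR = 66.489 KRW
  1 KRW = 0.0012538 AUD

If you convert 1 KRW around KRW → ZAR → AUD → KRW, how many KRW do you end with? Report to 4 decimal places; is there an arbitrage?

1.0000 (no arbitrage)

Around KRW → ZAR → AUD → KRW: 1 ÷ 66.489 × 0.083363 ÷ 0.0012538 = 0.999989
Product ≈ 1 (deviation 0.001%, within rounding noise).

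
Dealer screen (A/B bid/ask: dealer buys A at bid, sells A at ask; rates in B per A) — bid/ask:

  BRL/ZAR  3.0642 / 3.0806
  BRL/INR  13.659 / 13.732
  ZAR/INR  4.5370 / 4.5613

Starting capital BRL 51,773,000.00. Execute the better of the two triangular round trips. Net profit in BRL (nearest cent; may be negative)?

Net profit: BRL 641,979.92

Best loop BRL → ZAR → INR → BRL:
BRL 51,773,000.00 × 3.0642 (sell BRL at bid) = ZAR 158,642,826.60
ZAR 158,642,826.60 × 4.5370 (sell ZAR at bid) = INR 719,762,504.28
INR 719,762,504.28 ÷ 13.732 (buy BRL at ask) = BRL 52,414,979.92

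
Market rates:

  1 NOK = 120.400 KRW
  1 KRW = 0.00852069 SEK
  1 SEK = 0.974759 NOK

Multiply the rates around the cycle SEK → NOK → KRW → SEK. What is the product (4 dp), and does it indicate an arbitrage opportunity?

Around SEK → NOK → KRW → SEK: 1 × 0.974759 × 120.400 × 0.00852069 = 0.999997
Product ≈ 1 (deviation 0.000%, within rounding noise).

1.0000 (no arbitrage)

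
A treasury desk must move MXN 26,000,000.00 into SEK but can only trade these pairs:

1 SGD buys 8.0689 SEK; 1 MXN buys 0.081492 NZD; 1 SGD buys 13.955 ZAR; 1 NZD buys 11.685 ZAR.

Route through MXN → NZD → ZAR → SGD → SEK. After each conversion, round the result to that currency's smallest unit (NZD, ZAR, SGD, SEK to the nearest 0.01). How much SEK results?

MXN 26,000,000.00 × 0.081492 = NZD 2,118,792.00
NZD 2,118,792.00 × 11.685 = ZAR 24,758,084.52
ZAR 24,758,084.52 ÷ 13.955 = SGD 1,774,137.19
SGD 1,774,137.19 × 8.0689 = SEK 14,315,335.57

SEK 14,315,335.57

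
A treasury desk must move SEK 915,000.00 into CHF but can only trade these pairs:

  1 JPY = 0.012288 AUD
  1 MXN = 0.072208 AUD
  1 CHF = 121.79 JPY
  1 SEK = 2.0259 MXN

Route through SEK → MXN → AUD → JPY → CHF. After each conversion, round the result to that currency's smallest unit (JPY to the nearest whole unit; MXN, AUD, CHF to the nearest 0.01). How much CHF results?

SEK 915,000.00 × 2.0259 = MXN 1,853,698.50
MXN 1,853,698.50 × 0.072208 = AUD 133,851.86
AUD 133,851.86 ÷ 0.012288 = JPY 10,892,892
JPY 10,892,892 ÷ 121.79 = CHF 89,439.95

CHF 89,439.95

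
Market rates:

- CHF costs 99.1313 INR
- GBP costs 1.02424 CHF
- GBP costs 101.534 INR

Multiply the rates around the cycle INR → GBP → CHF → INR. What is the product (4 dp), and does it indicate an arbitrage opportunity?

1.0000 (no arbitrage)

Around INR → GBP → CHF → INR: 1 ÷ 101.534 × 1.02424 × 99.1313 = 1.000002
Product ≈ 1 (deviation 0.000%, within rounding noise).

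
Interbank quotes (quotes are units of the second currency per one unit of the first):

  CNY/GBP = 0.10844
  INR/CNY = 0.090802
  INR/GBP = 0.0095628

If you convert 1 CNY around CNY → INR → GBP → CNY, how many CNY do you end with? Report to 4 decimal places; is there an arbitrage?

Around CNY → INR → GBP → CNY: 1 ÷ 0.090802 × 0.0095628 ÷ 0.10844 = 0.971181
Product < 1; profitable direction is CNY → GBP → INR → CNY.

0.9712 (arbitrage exists)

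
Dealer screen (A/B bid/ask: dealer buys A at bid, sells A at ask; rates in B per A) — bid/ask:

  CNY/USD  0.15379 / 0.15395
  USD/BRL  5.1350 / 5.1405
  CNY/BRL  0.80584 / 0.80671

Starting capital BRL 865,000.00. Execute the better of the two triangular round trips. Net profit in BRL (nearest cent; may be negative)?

Best loop BRL → USD → CNY → BRL:
BRL 865,000.00 ÷ 5.1405 (buy USD at ask) = USD 168,271.57
USD 168,271.57 ÷ 0.15395 (buy CNY at ask) = CNY 1,093,027.40
CNY 1,093,027.40 × 0.80584 (sell CNY at bid) = BRL 880,805.20

Net profit: BRL 15,805.20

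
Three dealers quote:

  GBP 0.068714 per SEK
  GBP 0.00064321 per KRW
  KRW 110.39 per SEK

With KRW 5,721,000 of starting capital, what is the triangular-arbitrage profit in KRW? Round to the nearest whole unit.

Profitable loop is KRW → GBP → SEK → KRW:
KRW 5,721,000 × 0.00064321 = GBP 3,679.80
GBP 3,679.80 ÷ 0.068714 = SEK 53,552.47
SEK 53,552.47 × 110.39 = KRW 5,911,657
Profit = KRW 5,911,657 − KRW 5,721,000

Profit: KRW 190,657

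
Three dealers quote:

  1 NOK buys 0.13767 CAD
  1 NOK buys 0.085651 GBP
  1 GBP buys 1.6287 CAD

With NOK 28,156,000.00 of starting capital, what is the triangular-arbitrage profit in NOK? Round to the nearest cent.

Profitable loop is NOK → GBP → CAD → NOK:
NOK 28,156,000.00 × 0.085651 = GBP 2,411,589.56
GBP 2,411,589.56 × 1.6287 = CAD 3,927,755.91
CAD 3,927,755.91 ÷ 0.13767 = NOK 28,530,223.79
Profit = NOK 28,530,223.79 − NOK 28,156,000.00

Profit: NOK 374,223.79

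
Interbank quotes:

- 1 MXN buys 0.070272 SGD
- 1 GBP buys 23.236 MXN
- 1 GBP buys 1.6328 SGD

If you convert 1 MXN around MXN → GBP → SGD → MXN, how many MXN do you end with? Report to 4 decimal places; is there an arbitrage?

1.0000 (no arbitrage)

Around MXN → GBP → SGD → MXN: 1 ÷ 23.236 × 1.6328 ÷ 0.070272 = 0.999975
Product ≈ 1 (deviation 0.002%, within rounding noise).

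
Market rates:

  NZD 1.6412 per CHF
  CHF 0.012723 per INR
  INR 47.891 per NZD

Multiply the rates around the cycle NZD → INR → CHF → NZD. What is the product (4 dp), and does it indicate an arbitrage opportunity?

Around NZD → INR → CHF → NZD: 1 × 47.891 × 0.012723 × 1.6412 = 1.000011
Product ≈ 1 (deviation 0.001%, within rounding noise).

1.0000 (no arbitrage)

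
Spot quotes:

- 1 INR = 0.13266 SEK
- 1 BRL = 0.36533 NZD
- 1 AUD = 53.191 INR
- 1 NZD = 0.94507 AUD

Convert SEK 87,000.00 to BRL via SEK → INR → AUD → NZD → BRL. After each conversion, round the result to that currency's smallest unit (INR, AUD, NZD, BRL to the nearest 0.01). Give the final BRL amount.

SEK 87,000.00 ÷ 0.13266 = INR 655,811.85
INR 655,811.85 ÷ 53.191 = AUD 12,329.38
AUD 12,329.38 ÷ 0.94507 = NZD 13,046.00
NZD 13,046.00 ÷ 0.36533 = BRL 35,710.18

BRL 35,710.18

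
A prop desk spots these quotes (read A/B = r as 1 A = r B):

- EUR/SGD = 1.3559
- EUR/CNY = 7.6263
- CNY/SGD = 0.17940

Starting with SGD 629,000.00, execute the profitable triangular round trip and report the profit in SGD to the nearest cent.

Profit: SGD 5,686.57

Profitable loop is SGD → EUR → CNY → SGD:
SGD 629,000.00 ÷ 1.3559 = EUR 463,898.52
EUR 463,898.52 × 7.6263 = CNY 3,537,829.26
CNY 3,537,829.26 × 0.17940 = SGD 634,686.57
Profit = SGD 634,686.57 − SGD 629,000.00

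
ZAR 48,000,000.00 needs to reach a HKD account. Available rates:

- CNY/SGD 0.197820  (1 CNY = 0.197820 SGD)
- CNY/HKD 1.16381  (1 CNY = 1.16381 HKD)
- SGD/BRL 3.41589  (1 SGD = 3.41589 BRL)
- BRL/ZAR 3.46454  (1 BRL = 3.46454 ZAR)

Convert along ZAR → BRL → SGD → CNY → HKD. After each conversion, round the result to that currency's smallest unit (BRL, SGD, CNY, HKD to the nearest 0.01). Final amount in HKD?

ZAR 48,000,000.00 ÷ 3.46454 = BRL 13,854,653.14
BRL 13,854,653.14 ÷ 3.41589 = SGD 4,055,942.42
SGD 4,055,942.42 ÷ 0.197820 = CNY 20,503,196.95
CNY 20,503,196.95 × 1.16381 = HKD 23,861,825.64

HKD 23,861,825.64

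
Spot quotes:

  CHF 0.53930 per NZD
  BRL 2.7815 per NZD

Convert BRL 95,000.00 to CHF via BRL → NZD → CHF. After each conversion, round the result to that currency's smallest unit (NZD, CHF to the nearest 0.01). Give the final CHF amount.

BRL 95,000.00 ÷ 2.7815 = NZD 34,154.23
NZD 34,154.23 × 0.53930 = CHF 18,419.38

CHF 18,419.38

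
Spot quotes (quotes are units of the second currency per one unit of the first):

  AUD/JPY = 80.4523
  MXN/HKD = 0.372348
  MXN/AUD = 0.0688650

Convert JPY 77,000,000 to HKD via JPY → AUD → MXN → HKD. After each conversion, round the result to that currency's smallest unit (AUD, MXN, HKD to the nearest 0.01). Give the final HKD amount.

JPY 77,000,000 ÷ 80.4523 = AUD 957,088.86
AUD 957,088.86 ÷ 0.0688650 = MXN 13,898,044.87
MXN 13,898,044.87 × 0.372348 = HKD 5,174,909.21

HKD 5,174,909.21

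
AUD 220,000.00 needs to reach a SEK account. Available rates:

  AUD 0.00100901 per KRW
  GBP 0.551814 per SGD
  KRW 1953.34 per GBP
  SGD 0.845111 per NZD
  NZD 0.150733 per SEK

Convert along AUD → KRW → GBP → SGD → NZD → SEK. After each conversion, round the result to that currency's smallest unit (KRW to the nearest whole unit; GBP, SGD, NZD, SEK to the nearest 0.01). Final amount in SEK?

SEK 1,587,941.72

AUD 220,000.00 ÷ 0.00100901 = KRW 218,035,500
KRW 218,035,500 ÷ 1953.34 = GBP 111,621.89
GBP 111,621.89 ÷ 0.551814 = SGD 202,281.73
SGD 202,281.73 ÷ 0.845111 = NZD 239,355.22
NZD 239,355.22 ÷ 0.150733 = SEK 1,587,941.72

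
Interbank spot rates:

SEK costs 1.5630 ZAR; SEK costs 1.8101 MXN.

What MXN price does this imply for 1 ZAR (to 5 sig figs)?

ZAR/MXN = 1.1581

1 ZAR ÷ 1.5630 = 0.639795 SEK
0.639795 SEK × 1.8101 = 1.15809 MXN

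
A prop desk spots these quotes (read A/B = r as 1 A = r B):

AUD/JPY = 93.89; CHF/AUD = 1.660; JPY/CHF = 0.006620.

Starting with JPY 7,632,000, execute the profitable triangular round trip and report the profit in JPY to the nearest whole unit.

Profit: JPY 242,514

Profitable loop is JPY → CHF → AUD → JPY:
JPY 7,632,000 × 0.006620 = CHF 50,523.84
CHF 50,523.84 × 1.660 = AUD 83,869.57
AUD 83,869.57 × 93.89 = JPY 7,874,514
Profit = JPY 7,874,514 − JPY 7,632,000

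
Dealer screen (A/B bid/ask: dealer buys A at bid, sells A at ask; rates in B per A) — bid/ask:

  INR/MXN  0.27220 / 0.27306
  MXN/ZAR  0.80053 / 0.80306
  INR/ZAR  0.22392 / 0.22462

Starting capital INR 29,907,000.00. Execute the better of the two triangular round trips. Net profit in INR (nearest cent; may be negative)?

Net profit: INR 632,340.61

Best loop INR → ZAR → MXN → INR:
INR 29,907,000.00 × 0.22392 (sell INR at bid) = ZAR 6,696,775.44
ZAR 6,696,775.44 ÷ 0.80306 (buy MXN at ask) = MXN 8,339,072.35
MXN 8,339,072.35 ÷ 0.27306 (buy INR at ask) = INR 30,539,340.61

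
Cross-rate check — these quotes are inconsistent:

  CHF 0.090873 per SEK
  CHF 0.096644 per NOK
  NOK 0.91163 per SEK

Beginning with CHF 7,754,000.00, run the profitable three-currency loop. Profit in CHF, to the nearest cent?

Profit: CHF 243,737.71

Profitable loop is CHF → NOK → SEK → CHF:
CHF 7,754,000.00 ÷ 0.096644 = NOK 80,232,606.27
NOK 80,232,606.27 ÷ 0.91163 = SEK 88,010,054.81
SEK 88,010,054.81 × 0.090873 = CHF 7,997,737.71
Profit = CHF 7,997,737.71 − CHF 7,754,000.00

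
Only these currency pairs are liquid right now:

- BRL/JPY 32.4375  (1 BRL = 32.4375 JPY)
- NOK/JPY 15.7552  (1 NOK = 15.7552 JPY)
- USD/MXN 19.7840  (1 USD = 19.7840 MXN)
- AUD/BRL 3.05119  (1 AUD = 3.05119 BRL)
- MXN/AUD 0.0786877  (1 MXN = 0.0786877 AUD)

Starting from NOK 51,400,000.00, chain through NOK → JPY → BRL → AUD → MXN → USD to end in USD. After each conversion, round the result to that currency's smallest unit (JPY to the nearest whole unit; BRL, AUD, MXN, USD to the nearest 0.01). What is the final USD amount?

USD 5,255,928.61

NOK 51,400,000.00 × 15.7552 = JPY 809,817,280
JPY 809,817,280 ÷ 32.4375 = BRL 24,965,465.28
BRL 24,965,465.28 ÷ 3.05119 = AUD 8,182,206.05
AUD 8,182,206.05 ÷ 0.0786877 = MXN 103,983,291.54
MXN 103,983,291.54 ÷ 19.7840 = USD 5,255,928.61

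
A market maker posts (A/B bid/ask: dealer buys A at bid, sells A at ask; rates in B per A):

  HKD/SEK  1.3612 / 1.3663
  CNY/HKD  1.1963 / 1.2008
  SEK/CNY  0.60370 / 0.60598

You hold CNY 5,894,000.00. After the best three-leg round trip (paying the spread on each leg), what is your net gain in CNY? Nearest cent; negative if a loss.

Net profit: CNY 34,367.16

Best loop CNY → SEK → HKD → CNY:
CNY 5,894,000.00 ÷ 0.60598 (buy SEK at ask) = SEK 9,726,393.61
SEK 9,726,393.61 ÷ 1.3663 (buy HKD at ask) = HKD 7,118,783.29
HKD 7,118,783.29 ÷ 1.2008 (buy CNY at ask) = CNY 5,928,367.16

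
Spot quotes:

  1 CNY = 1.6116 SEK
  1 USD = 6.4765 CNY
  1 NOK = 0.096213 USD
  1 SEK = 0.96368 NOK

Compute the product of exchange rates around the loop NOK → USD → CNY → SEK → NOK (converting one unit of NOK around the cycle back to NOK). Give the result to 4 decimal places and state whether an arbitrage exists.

0.9678 (arbitrage exists)

Around NOK → USD → CNY → SEK → NOK: 1 × 0.096213 × 6.4765 × 1.6116 × 0.96368 = 0.967752
Product < 1; profitable direction is NOK → SEK → CNY → USD → NOK.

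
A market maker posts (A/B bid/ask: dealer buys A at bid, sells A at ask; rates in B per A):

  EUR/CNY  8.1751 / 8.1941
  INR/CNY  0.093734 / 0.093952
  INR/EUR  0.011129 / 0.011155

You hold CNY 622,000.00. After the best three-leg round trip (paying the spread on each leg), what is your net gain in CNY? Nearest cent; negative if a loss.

Best loop CNY → EUR → INR → CNY:
CNY 622,000.00 ÷ 8.1941 (buy EUR at ask) = EUR 75,908.28
EUR 75,908.28 ÷ 0.011155 (buy INR at ask) = INR 6,804,865.57
INR 6,804,865.57 × 0.093734 (sell INR at bid) = CNY 637,847.27

Net profit: CNY 15,847.27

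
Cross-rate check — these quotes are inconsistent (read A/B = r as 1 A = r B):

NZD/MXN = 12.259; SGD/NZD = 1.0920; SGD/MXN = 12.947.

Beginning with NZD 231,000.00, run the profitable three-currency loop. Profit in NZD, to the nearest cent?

Profit: NZD 7,847.40

Profitable loop is NZD → MXN → SGD → NZD:
NZD 231,000.00 × 12.259 = MXN 2,831,829.00
MXN 2,831,829.00 ÷ 12.947 = SGD 218,724.72
SGD 218,724.72 × 1.0920 = NZD 238,847.40
Profit = NZD 238,847.40 − NZD 231,000.00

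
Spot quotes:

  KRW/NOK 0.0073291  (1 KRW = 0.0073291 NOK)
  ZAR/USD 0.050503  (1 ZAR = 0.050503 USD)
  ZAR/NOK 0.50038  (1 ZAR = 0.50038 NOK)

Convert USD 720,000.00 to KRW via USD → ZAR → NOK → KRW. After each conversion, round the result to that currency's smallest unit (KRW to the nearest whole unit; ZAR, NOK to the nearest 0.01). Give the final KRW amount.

KRW 973,340,098

USD 720,000.00 ÷ 0.050503 = ZAR 14,256,578.82
ZAR 14,256,578.82 × 0.50038 = NOK 7,133,706.91
NOK 7,133,706.91 ÷ 0.0073291 = KRW 973,340,098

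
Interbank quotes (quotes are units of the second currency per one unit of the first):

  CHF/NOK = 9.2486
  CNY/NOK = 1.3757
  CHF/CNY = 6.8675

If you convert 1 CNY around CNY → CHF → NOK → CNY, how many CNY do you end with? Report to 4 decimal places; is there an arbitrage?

Around CNY → CHF → NOK → CNY: 1 ÷ 6.8675 × 9.2486 ÷ 1.3757 = 0.978934
Product < 1; profitable direction is CNY → NOK → CHF → CNY.

0.9789 (arbitrage exists)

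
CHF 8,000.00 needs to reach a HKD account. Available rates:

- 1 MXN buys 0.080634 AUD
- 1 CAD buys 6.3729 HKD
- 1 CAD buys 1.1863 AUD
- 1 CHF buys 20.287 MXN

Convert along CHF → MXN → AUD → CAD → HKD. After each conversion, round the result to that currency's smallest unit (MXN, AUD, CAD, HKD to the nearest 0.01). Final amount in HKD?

HKD 70,302.20

CHF 8,000.00 × 20.287 = MXN 162,296.00
MXN 162,296.00 × 0.080634 = AUD 13,086.58
AUD 13,086.58 ÷ 1.1863 = CAD 11,031.43
CAD 11,031.43 × 6.3729 = HKD 70,302.20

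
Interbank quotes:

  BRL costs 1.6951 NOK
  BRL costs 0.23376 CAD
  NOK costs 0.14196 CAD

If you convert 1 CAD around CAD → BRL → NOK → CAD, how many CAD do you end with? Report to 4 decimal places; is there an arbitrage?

1.0294 (arbitrage exists)

Around CAD → BRL → NOK → CAD: 1 ÷ 0.23376 × 1.6951 × 0.14196 = 1.029416
Product > 1; profitable direction is CAD → BRL → NOK → CAD.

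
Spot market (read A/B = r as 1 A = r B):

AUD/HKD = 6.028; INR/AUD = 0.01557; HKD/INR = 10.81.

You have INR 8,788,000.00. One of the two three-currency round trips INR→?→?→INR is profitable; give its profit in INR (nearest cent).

Profitable loop is INR → AUD → HKD → INR:
INR 8,788,000.00 × 0.01557 = AUD 136,829.16
AUD 136,829.16 × 6.028 = HKD 824,806.18
HKD 824,806.18 × 10.81 = INR 8,916,154.77
Profit = INR 8,916,154.77 − INR 8,788,000.00

Profit: INR 128,154.77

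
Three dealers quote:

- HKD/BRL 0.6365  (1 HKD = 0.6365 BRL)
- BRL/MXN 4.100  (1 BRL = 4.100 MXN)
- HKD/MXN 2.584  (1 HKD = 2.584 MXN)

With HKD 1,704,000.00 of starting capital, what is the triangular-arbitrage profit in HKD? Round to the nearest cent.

Profit: HKD 16,914.71

Profitable loop is HKD → BRL → MXN → HKD:
HKD 1,704,000.00 × 0.6365 = BRL 1,084,596.00
BRL 1,084,596.00 × 4.100 = MXN 4,446,843.60
MXN 4,446,843.60 ÷ 2.584 = HKD 1,720,914.71
Profit = HKD 1,720,914.71 − HKD 1,704,000.00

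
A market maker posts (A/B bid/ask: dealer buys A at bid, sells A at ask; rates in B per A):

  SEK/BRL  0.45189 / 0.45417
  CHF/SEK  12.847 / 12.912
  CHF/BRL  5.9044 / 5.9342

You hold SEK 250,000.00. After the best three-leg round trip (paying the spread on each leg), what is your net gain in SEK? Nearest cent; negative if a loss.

Net profit: SEK 1,711.94

Best loop SEK → CHF → BRL → SEK:
SEK 250,000.00 ÷ 12.912 (buy CHF at ask) = CHF 19,361.83
CHF 19,361.83 × 5.9044 (sell CHF at bid) = BRL 114,320.01
BRL 114,320.01 ÷ 0.45417 (buy SEK at ask) = SEK 251,711.94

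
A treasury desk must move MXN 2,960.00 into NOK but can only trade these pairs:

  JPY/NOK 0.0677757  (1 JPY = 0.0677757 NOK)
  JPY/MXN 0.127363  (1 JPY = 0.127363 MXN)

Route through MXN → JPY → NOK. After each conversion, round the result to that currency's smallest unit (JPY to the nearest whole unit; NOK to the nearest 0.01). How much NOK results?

MXN 2,960.00 ÷ 0.127363 = JPY 23,241
JPY 23,241 × 0.0677757 = NOK 1,575.18

NOK 1,575.18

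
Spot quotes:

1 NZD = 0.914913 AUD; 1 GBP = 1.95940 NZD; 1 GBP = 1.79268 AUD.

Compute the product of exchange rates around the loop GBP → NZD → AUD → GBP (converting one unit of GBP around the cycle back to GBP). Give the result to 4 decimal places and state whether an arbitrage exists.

1.0000 (no arbitrage)

Around GBP → NZD → AUD → GBP: 1 × 1.95940 × 0.914913 ÷ 1.79268 = 1.000000
Product ≈ 1 (deviation 0.000%, within rounding noise).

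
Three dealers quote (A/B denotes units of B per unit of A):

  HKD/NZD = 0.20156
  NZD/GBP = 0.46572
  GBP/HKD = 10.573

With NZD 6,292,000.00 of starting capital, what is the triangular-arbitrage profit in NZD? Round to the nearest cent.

Profit: NZD 47,591.05

Profitable loop is NZD → HKD → GBP → NZD:
NZD 6,292,000.00 ÷ 0.20156 = HKD 31,216,511.21
HKD 31,216,511.21 ÷ 10.573 = GBP 2,952,474.34
GBP 2,952,474.34 ÷ 0.46572 = NZD 6,339,591.05
Profit = NZD 6,339,591.05 − NZD 6,292,000.00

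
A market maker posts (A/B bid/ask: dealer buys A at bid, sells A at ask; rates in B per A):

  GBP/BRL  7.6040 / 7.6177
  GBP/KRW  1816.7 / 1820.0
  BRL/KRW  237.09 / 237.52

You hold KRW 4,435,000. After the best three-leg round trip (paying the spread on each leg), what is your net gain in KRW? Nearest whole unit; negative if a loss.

Best loop KRW → BRL → GBP → KRW:
KRW 4,435,000 ÷ 237.52 (buy BRL at ask) = BRL 18,672.11
BRL 18,672.11 ÷ 7.6177 (buy GBP at ask) = GBP 2,451.15
GBP 2,451.15 × 1816.7 (sell GBP at bid) = KRW 4,453,001

Net profit: KRW 18,001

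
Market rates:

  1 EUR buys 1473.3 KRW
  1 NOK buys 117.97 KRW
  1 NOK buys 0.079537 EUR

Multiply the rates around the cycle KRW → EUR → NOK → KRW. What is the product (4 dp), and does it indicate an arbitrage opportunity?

1.0067 (arbitrage exists)

Around KRW → EUR → NOK → KRW: 1 ÷ 1473.3 ÷ 0.079537 × 117.97 = 1.006726
Product > 1; profitable direction is KRW → EUR → NOK → KRW.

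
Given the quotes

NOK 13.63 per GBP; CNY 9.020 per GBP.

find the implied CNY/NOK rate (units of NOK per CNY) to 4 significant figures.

CNY/NOK = 1.511

1 CNY ÷ 9.020 = 0.110865 GBP
0.110865 GBP × 13.63 = 1.51109 NOK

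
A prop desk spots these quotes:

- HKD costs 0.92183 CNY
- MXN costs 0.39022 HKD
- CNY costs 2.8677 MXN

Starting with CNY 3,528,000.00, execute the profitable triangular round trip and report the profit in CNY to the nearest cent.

Profitable loop is CNY → MXN → HKD → CNY:
CNY 3,528,000.00 × 2.8677 = MXN 10,117,245.60
MXN 10,117,245.60 × 0.39022 = HKD 3,947,951.58
HKD 3,947,951.58 × 0.92183 = CNY 3,639,340.20
Profit = CNY 3,639,340.20 − CNY 3,528,000.00

Profit: CNY 111,340.20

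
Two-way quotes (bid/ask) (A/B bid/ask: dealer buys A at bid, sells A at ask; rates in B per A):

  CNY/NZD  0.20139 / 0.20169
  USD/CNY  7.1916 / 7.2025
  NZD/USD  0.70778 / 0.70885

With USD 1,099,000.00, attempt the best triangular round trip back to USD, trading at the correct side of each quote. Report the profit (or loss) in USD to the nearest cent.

Net profit: USD 27,573.17

Best loop USD → CNY → NZD → USD:
USD 1,099,000.00 × 7.1916 (sell USD at bid) = CNY 7,903,568.40
CNY 7,903,568.40 × 0.20139 (sell CNY at bid) = NZD 1,591,699.64
NZD 1,591,699.64 × 0.70778 (sell NZD at bid) = USD 1,126,573.17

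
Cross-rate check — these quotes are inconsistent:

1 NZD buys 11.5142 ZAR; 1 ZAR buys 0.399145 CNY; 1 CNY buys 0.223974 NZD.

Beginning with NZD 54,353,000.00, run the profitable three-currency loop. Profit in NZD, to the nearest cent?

Profit: NZD 1,595,131.66

Profitable loop is NZD → ZAR → CNY → NZD:
NZD 54,353,000.00 × 11.5142 = ZAR 625,831,312.60
ZAR 625,831,312.60 × 0.399145 = CNY 249,797,439.27
CNY 249,797,439.27 × 0.223974 = NZD 55,948,131.66
Profit = NZD 55,948,131.66 − NZD 54,353,000.00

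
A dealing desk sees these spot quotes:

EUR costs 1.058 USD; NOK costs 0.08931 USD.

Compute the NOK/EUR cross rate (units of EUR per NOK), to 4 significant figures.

1 NOK × 0.08931 = 0.08931 USD
0.08931 USD ÷ 1.058 = 0.084414 EUR

NOK/EUR = 0.08441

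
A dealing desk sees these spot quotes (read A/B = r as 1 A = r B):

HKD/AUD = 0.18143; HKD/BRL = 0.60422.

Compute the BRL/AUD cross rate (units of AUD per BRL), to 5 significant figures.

BRL/AUD = 0.30027

1 BRL ÷ 0.60422 = 1.65503 HKD
1.65503 HKD × 0.18143 = 0.300271 AUD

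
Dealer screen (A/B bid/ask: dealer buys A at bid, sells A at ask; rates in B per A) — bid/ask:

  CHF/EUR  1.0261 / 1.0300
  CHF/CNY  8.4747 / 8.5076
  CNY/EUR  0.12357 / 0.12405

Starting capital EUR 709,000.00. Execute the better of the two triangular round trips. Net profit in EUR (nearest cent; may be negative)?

Best loop EUR → CHF → CNY → EUR:
EUR 709,000.00 ÷ 1.0300 (buy CHF at ask) = CHF 688,349.51
CHF 688,349.51 × 8.4747 (sell CHF at bid) = CNY 5,833,555.63
CNY 5,833,555.63 × 0.12357 (sell CNY at bid) = EUR 720,852.47

Net profit: EUR 11,852.47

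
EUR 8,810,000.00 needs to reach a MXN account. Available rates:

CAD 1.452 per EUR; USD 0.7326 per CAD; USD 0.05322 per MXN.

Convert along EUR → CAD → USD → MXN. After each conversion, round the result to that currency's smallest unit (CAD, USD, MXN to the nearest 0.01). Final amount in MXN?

EUR 8,810,000.00 × 1.452 = CAD 12,792,120.00
CAD 12,792,120.00 × 0.7326 = USD 9,371,507.11
USD 9,371,507.11 ÷ 0.05322 = MXN 176,089,949.46

MXN 176,089,949.46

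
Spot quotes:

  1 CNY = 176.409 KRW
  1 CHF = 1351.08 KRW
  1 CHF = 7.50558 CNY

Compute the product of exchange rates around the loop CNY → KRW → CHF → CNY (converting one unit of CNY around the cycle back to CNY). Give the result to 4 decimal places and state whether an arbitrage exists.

0.9800 (arbitrage exists)

Around CNY → KRW → CHF → CNY: 1 × 176.409 ÷ 1351.08 × 7.50558 = 0.979995
Product < 1; profitable direction is CNY → CHF → KRW → CNY.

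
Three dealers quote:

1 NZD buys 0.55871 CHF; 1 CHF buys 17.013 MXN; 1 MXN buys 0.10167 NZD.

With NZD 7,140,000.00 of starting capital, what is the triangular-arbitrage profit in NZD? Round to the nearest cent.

Profitable loop is NZD → MXN → CHF → NZD:
NZD 7,140,000.00 ÷ 0.10167 = MXN 70,227,205.67
MXN 70,227,205.67 ÷ 17.013 = CHF 4,127,855.50
CHF 4,127,855.50 ÷ 0.55871 = NZD 7,388,189.76
Profit = NZD 7,388,189.76 − NZD 7,140,000.00

Profit: NZD 248,189.76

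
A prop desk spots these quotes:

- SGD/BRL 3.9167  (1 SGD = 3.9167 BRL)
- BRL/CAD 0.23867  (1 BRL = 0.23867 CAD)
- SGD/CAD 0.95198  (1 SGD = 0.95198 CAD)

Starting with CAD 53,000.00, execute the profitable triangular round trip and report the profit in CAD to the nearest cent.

Profitable loop is CAD → BRL → SGD → CAD:
CAD 53,000.00 ÷ 0.23867 = BRL 222,063.94
BRL 222,063.94 ÷ 3.9167 = SGD 56,696.69
SGD 56,696.69 × 0.95198 = CAD 53,974.12
Profit = CAD 53,974.12 − CAD 53,000.00

Profit: CAD 974.12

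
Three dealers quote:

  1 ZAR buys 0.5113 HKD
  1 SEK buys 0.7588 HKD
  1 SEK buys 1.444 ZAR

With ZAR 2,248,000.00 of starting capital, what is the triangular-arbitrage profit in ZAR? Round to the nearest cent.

Profit: ZAR 62,365.25

Profitable loop is ZAR → SEK → HKD → ZAR:
ZAR 2,248,000.00 ÷ 1.444 = SEK 1,556,786.70
SEK 1,556,786.70 × 0.7588 = HKD 1,181,289.75
HKD 1,181,289.75 ÷ 0.5113 = ZAR 2,310,365.25
Profit = ZAR 2,310,365.25 − ZAR 2,248,000.00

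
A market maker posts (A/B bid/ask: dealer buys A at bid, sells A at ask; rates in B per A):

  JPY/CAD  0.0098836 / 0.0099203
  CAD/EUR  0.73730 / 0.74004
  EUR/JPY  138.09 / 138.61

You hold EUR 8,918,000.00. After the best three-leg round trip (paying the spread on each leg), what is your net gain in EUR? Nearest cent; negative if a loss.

Best loop EUR → JPY → CAD → EUR:
EUR 8,918,000.00 × 138.09 (sell EUR at bid) = JPY 1,231,486,620
JPY 1,231,486,620 × 0.0098836 (sell JPY at bid) = CAD 12,171,521.16
CAD 12,171,521.16 × 0.73730 (sell CAD at bid) = EUR 8,974,062.55

Net profit: EUR 56,062.55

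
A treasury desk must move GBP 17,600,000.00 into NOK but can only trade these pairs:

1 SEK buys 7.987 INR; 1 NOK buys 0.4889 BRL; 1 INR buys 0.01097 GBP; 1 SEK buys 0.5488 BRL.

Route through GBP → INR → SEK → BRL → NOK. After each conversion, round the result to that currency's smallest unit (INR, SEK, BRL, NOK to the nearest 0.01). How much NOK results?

NOK 225,484,358.66

GBP 17,600,000.00 ÷ 0.01097 = INR 1,604,375,569.74
INR 1,604,375,569.74 ÷ 7.987 = SEK 200,873,365.44
SEK 200,873,365.44 × 0.5488 = BRL 110,239,302.95
BRL 110,239,302.95 ÷ 0.4889 = NOK 225,484,358.66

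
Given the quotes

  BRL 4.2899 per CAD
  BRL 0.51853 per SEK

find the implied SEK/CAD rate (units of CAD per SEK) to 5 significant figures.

SEK/CAD = 0.12087

1 SEK × 0.51853 = 0.51853 BRL
0.51853 BRL ÷ 4.2899 = 0.120872 CAD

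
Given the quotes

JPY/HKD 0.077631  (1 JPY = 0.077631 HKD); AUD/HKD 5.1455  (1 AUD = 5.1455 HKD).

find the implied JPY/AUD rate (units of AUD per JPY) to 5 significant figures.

JPY/AUD = 0.015087

1 JPY × 0.077631 = 0.077631 HKD
0.077631 HKD ÷ 5.1455 = 0.0150872 AUD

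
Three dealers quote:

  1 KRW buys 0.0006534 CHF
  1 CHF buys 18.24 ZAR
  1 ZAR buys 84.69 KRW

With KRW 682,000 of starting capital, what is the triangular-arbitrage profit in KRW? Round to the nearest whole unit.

Profit: KRW 6,368

Profitable loop is KRW → CHF → ZAR → KRW:
KRW 682,000 × 0.0006534 = CHF 445.62
CHF 445.62 × 18.24 = ZAR 8,128.09
ZAR 8,128.09 × 84.69 = KRW 688,368
Profit = KRW 688,368 − KRW 682,000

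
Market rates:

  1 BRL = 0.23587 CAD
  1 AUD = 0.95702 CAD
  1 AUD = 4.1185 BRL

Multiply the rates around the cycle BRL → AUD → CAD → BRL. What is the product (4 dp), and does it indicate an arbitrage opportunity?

0.9852 (arbitrage exists)

Around BRL → AUD → CAD → BRL: 1 ÷ 4.1185 × 0.95702 ÷ 0.23587 = 0.985166
Product < 1; profitable direction is BRL → CAD → AUD → BRL.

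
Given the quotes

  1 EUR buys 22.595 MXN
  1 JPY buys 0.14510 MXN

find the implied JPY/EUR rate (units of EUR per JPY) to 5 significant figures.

1 JPY × 0.14510 = 0.1451 MXN
0.1451 MXN ÷ 22.595 = 0.00642177 EUR

JPY/EUR = 0.0064218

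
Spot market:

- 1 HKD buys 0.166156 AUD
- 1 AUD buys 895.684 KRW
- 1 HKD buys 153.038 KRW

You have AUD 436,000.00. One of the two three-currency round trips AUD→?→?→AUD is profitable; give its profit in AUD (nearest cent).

Profit: AUD 12,347.68

Profitable loop is AUD → HKD → KRW → AUD:
AUD 436,000.00 ÷ 0.166156 = HKD 2,624,040.06
HKD 2,624,040.06 × 153.038 = KRW 401,577,843
KRW 401,577,843 ÷ 895.684 = AUD 448,347.68
Profit = AUD 448,347.68 − AUD 436,000.00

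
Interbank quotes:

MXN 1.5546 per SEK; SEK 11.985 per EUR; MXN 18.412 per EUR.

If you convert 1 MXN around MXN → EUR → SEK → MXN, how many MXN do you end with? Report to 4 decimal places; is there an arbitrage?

1.0119 (arbitrage exists)

Around MXN → EUR → SEK → MXN: 1 ÷ 18.412 × 11.985 × 1.5546 = 1.011942
Product > 1; profitable direction is MXN → EUR → SEK → MXN.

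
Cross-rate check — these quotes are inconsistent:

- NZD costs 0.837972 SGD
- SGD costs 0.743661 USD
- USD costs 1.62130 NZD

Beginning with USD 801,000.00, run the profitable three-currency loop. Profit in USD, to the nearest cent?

Profitable loop is USD → NZD → SGD → USD:
USD 801,000.00 × 1.62130 = NZD 1,298,661.30
NZD 1,298,661.30 × 0.837972 = SGD 1,088,241.81
SGD 1,088,241.81 × 0.743661 = USD 809,282.99
Profit = USD 809,282.99 − USD 801,000.00

Profit: USD 8,282.99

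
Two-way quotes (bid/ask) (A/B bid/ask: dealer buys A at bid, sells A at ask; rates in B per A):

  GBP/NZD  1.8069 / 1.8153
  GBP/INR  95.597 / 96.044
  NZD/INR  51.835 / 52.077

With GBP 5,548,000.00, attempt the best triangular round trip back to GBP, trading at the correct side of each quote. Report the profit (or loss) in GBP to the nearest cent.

Best loop GBP → INR → NZD → GBP:
GBP 5,548,000.00 × 95.597 (sell GBP at bid) = INR 530,372,156.00
INR 530,372,156.00 ÷ 52.077 (buy NZD at ask) = NZD 10,184,383.82
NZD 10,184,383.82 ÷ 1.8153 (buy GBP at ask) = GBP 5,610,303.43

Net profit: GBP 62,303.43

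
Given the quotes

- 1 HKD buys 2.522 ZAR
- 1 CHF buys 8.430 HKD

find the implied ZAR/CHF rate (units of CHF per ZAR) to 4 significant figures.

1 ZAR ÷ 2.522 = 0.396511 HKD
0.396511 HKD ÷ 8.430 = 0.0470357 CHF

ZAR/CHF = 0.04704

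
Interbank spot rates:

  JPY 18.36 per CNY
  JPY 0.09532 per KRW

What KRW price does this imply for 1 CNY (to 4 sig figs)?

CNY/KRW = 192.6

1 CNY × 18.36 = 18.36 JPY
18.36 JPY ÷ 0.09532 = 192.614 KRW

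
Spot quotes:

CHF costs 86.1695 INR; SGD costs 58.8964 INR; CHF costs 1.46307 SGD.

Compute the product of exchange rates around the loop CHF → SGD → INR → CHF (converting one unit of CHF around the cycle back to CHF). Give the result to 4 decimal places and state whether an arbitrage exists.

Around CHF → SGD → INR → CHF: 1 × 1.46307 × 58.8964 ÷ 86.1695 = 1.000001
Product ≈ 1 (deviation 0.000%, within rounding noise).

1.0000 (no arbitrage)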